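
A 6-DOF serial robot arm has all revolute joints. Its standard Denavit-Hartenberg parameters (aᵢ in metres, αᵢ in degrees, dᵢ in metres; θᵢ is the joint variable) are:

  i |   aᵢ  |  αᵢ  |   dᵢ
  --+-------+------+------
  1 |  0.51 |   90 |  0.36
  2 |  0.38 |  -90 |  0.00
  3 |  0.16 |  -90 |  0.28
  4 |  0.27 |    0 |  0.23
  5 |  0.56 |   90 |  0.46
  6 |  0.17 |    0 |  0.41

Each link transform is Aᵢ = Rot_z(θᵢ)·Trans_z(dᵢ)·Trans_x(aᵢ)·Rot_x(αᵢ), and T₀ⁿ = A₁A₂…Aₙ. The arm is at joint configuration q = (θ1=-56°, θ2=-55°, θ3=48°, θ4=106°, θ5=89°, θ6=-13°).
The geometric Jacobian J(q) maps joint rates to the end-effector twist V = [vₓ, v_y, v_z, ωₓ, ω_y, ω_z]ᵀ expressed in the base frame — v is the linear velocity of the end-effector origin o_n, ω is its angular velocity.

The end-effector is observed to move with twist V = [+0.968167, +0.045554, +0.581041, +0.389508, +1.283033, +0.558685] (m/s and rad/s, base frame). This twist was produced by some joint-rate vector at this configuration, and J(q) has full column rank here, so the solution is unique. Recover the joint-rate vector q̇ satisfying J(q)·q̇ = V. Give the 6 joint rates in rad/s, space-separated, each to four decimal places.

0.9830 -0.9750 -0.7740 -0.3580 0.5040 0.1680

o_n = [-0.0721, -0.0721, 0.7332]
J₁: ẑ×o_n = [0.0721, -0.0721, 0.0000], ω = ẑ
J2: z=[-0.8290, -0.5592, 0.0000] o=[0.2852, -0.4228, 0.3600] → [-0.2087, 0.3094, -0.4905, -0.8290, -0.5592, 0.0000]
J3: z=[0.4581, -0.6791, 0.5736] o=[0.4071, -0.6035, 0.0487] → [-0.7697, -0.5884, -0.0819, 0.4581, -0.6791, 0.5736]
J4: z=[0.3164, 0.7276, 0.6087] o=[0.6682, -0.7781, 0.1216] → [0.0152, -0.6442, 0.7620, 0.3164, 0.7276, 0.6087]
J5: z=[0.3164, 0.7276, 0.6087] o=[0.5603, -0.4417, 0.1536] → [0.1967, -0.5683, 0.5770, 0.3164, 0.7276, 0.6087]
J6: z=[-0.6575, 0.6308, -0.4122] o=[0.3229, -0.2582, 0.8132] → [0.0263, 0.1102, 0.1268, -0.6575, 0.6308, -0.4122]
q̇ = J⁺·V = [0.9830, -0.9750, -0.7740, -0.3580, 0.5040, 0.1680]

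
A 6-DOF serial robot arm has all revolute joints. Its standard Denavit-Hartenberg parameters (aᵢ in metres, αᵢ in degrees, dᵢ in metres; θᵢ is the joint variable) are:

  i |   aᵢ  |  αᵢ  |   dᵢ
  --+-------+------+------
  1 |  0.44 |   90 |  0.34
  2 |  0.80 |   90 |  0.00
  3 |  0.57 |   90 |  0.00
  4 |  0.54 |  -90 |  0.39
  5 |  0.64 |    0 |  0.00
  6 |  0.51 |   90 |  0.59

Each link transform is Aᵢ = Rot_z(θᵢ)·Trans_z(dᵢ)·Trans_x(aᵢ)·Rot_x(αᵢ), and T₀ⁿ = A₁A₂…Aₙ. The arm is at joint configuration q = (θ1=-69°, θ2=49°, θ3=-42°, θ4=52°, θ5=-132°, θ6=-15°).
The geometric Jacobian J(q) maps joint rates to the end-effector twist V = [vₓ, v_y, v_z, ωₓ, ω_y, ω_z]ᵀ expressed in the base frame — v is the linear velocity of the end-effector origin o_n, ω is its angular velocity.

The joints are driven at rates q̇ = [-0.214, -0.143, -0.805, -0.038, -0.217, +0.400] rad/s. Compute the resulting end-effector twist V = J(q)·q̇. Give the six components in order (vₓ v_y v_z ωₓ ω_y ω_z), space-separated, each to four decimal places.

-0.8545 -0.0263 -0.4868 -0.1894 0.5444 0.1785

o_n = [0.9185, -0.1889, 0.2412]
J₁: ẑ×o_n = [0.1889, 0.9185, -0.0000], ω = ẑ
J2: z=[-0.9336, -0.3584, 0.0000] o=[0.1577, -0.4108, 0.3400] → [0.0354, -0.0922, 0.0655, -0.9336, -0.3584, 0.0000]
J3: z=[0.2705, -0.7046, -0.6561] o=[0.3458, -0.9008, 0.9438] → [0.9620, -0.1858, 0.5961, 0.2705, -0.7046, -0.6561]
J4: z=[0.5365, 0.6762, -0.5050] o=[0.8014, -1.0235, 1.2635] → [-0.2697, 0.4892, 0.3686, 0.5365, 0.6762, -0.5050]
J5: z=[-0.4634, -0.2641, -0.8459] o=[1.3915, -1.1312, 0.9738] → [0.9905, 0.0606, -0.5616, -0.4634, -0.2641, -0.8459]
J6: z=[-0.4634, -0.2641, -0.8459] o=[1.3446, -0.5151, 0.8071] → [0.4254, 0.0982, -0.2637, -0.4634, -0.2641, -0.8459]
V = J·q̇ = [-0.8545, -0.0263, -0.4868, -0.1894, 0.5444, 0.1785]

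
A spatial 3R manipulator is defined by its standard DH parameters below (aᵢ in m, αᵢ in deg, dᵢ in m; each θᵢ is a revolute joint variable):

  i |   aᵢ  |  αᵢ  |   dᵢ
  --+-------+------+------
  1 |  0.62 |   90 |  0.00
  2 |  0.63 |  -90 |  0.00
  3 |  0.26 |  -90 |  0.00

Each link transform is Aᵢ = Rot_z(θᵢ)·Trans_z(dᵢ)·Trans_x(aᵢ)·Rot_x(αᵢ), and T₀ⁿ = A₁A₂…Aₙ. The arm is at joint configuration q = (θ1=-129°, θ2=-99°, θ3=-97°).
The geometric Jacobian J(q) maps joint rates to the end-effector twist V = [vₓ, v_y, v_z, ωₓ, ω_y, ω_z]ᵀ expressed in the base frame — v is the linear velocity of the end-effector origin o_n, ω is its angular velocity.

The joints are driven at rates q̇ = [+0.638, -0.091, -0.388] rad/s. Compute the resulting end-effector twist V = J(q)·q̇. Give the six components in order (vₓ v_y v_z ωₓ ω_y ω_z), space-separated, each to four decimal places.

o_n = [-0.5318, -0.2467, -0.5909]
J₁: ẑ×o_n = [0.2467, -0.5318, 0.0000], ω = ẑ
J2: z=[-0.7771, 0.6293, 0.0000] o=[-0.3902, -0.4818, 0.0000] → [-0.3719, -0.4593, -0.0936, -0.7771, 0.6293, 0.0000]
J3: z=[-0.6216, -0.7676, -0.1564] o=[-0.3282, -0.4052, -0.6222] → [0.0008, 0.0513, -0.2549, -0.6216, -0.7676, -0.1564]
V = J·q̇ = [0.1909, -0.3174, 0.1074, 0.3119, 0.2406, 0.6987]

0.1909 -0.3174 0.1074 0.3119 0.2406 0.6987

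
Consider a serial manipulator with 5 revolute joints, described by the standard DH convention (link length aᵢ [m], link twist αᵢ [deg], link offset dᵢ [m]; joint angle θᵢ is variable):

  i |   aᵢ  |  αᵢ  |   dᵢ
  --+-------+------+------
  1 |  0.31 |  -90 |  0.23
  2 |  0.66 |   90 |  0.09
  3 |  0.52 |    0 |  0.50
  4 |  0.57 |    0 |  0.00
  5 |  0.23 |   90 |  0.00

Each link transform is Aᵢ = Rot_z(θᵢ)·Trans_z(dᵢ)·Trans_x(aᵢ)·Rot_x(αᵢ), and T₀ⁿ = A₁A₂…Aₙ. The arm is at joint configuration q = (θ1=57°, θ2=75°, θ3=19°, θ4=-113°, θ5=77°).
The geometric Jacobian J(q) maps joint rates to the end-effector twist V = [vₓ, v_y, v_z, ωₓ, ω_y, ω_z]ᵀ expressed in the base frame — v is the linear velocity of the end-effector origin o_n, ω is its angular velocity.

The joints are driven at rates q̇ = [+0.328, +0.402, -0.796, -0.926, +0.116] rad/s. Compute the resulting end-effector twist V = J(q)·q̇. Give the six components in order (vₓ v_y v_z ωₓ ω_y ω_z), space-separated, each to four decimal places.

-0.0662 -0.6583 0.5872 -1.1820 -1.0821 -0.0877

o_n = [0.9354, 0.7490, -0.9271]
J₁: ẑ×o_n = [-0.7490, 0.9354, 0.0000], ω = ẑ
J2: z=[-0.8387, 0.5446, 0.0000] o=[0.1688, 0.2600, 0.2300] → [-0.6302, -0.9704, -0.8277, -0.8387, 0.5446, 0.0000]
J3: z=[0.5261, 0.8101, 0.2588] o=[0.1864, 0.4523, -0.4075] → [-0.4977, 0.4672, -0.4507, 0.5261, 0.8101, 0.2588]
J4: z=[0.5261, 0.8101, 0.2588] o=[0.3768, 1.0562, -0.7530] → [-0.0615, 0.2362, -0.6142, 0.5261, 0.8101, 0.2588]
J5: z=[0.5261, 0.8101, 0.2588] o=[0.8480, 0.7379, -0.7146] → [-0.1750, 0.1344, -0.0650, 0.5261, 0.8101, 0.2588]
V = J·q̇ = [-0.0662, -0.6583, 0.5872, -1.1820, -1.0821, -0.0877]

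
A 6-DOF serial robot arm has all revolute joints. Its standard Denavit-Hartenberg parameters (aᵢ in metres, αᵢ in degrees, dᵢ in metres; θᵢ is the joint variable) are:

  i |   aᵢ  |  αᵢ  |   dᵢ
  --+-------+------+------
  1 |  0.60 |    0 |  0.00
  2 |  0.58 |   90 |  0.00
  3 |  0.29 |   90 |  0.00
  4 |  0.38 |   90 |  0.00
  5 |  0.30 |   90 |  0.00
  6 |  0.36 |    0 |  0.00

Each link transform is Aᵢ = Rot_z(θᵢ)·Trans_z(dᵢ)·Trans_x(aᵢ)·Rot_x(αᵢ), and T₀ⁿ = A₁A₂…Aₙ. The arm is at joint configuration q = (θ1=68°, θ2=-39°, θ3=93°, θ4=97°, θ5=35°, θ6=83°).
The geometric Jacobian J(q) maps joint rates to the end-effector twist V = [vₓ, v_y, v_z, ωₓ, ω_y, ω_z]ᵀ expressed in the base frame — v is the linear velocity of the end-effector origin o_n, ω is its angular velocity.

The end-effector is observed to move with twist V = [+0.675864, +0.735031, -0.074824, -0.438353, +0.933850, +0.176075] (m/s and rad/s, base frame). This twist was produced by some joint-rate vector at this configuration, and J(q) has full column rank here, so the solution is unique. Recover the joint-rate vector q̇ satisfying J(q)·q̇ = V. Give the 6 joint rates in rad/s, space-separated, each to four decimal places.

o_n = [1.2180, 0.3062, 0.5736]
J₁: ẑ×o_n = [-0.3062, 1.2180, 0.0000], ω = ẑ
J2: z=[0.0000, 0.0000, 1.0000] o=[0.2248, 0.5563, 0.0000] → [0.2501, 0.9932, -0.0000, 0.0000, 0.0000, 1.0000]
J3: z=[0.4848, -0.8746, 0.0000] o=[0.7320, 0.8375, 0.0000] → [-0.5017, -0.2781, 0.1674, 0.4848, -0.8746, 0.0000]
J4: z=[0.8734, 0.4841, 0.0523] o=[0.7188, 0.8301, 0.2896] → [0.1649, -0.2219, -0.6993, 0.8734, 0.4841, 0.0523]
J5: z=[0.0137, -0.1318, 0.9912] o=[0.9037, 0.5014, 0.2434] → [0.1500, 0.3070, 0.0387, 0.0137, -0.1318, 0.9912]
J6: z=[-0.4363, -0.8927, -0.1127] o=[1.1737, 0.3722, 0.2225] → [-0.3209, 0.1482, 0.0684, -0.4363, -0.8927, -0.1127]
q̇ = J⁺·V = [-0.2060, 0.9420, -0.8290, -0.1460, -0.5830, -0.2270]

-0.2060 0.9420 -0.8290 -0.1460 -0.5830 -0.2270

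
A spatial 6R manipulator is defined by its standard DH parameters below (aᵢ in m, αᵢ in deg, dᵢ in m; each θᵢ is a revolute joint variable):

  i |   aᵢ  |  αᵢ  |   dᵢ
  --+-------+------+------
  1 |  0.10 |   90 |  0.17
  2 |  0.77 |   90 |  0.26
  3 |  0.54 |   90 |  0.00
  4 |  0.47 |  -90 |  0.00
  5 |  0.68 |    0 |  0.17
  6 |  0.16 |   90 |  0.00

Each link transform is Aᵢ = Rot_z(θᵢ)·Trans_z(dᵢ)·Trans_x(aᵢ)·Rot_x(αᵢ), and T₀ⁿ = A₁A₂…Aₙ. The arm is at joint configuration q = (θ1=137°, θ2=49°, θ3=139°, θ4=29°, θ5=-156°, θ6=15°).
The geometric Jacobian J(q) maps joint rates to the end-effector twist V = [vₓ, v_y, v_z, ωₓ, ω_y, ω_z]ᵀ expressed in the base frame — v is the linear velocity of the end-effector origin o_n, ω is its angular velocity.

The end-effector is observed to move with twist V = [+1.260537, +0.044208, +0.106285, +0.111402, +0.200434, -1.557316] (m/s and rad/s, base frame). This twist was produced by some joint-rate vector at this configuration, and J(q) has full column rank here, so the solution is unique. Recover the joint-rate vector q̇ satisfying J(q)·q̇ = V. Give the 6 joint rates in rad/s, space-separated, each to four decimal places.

o_n = [-0.0228, 0.9604, 0.8047]
J₁: ẑ×o_n = [-0.9604, -0.0228, 0.0000], ω = ẑ
J2: z=[0.6820, 0.7314, 0.0000] o=[-0.0731, 0.0682, 0.1700] → [0.4642, -0.4328, 0.5717, 0.6820, 0.7314, 0.0000]
J3: z=[-0.5520, 0.5147, -0.6561] o=[-0.2653, 0.6029, 0.7511] → [0.2621, -0.1295, -0.3221, -0.5520, 0.5147, -0.6561]
J4: z=[0.1999, 0.8455, 0.4951] o=[0.1719, 0.6796, 0.4435] → [0.1663, -0.1686, 0.2208, 0.1999, 0.8455, 0.4951]
J5: z=[-0.8752, 0.3813, -0.2977] o=[0.3789, 0.8553, 0.0599] → [0.3152, 0.7714, 0.0612, -0.8752, 0.3813, -0.2977]
J6: z=[-0.8752, 0.3813, -0.2977] o=[0.0118, 0.9218, 0.6533] → [0.0692, 0.1428, -0.0206, -0.8752, 0.3813, -0.2977]
q̇ = J⁺·V = [-0.7590, 0.7890, 0.6660, -0.7990, 0.5350, -0.6500]

-0.7590 0.7890 0.6660 -0.7990 0.5350 -0.6500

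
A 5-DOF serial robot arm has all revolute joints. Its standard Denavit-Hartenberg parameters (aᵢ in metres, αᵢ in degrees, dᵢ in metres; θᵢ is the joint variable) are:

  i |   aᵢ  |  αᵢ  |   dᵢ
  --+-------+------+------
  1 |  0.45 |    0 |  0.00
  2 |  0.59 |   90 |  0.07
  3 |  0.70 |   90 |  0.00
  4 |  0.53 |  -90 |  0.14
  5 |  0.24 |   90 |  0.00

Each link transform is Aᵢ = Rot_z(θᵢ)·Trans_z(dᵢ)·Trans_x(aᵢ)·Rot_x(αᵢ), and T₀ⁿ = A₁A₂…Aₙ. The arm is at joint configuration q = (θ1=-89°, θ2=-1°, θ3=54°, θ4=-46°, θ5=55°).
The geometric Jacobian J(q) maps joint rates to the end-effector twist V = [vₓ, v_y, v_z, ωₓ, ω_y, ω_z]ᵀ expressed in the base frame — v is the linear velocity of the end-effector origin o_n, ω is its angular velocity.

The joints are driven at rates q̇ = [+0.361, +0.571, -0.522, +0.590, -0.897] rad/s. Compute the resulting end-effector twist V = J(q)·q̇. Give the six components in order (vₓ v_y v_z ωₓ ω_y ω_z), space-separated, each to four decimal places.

o_n = [0.4881, -1.6782, 1.0448]
J₁: ẑ×o_n = [1.6782, 0.4881, -0.0000], ω = ẑ
J2: z=[0.0000, 0.0000, 1.0000] o=[0.0079, -0.4499, 0.0000] → [1.2283, 0.4803, -0.0000, 0.0000, 0.0000, 1.0000]
J3: z=[-1.0000, -0.0000, 0.0000] o=[0.0079, -1.0399, 0.0700] → [-0.0000, 0.9748, 0.6383, -1.0000, -0.0000, 0.0000]
J4: z=[-0.0000, -0.8090, -0.5878] o=[0.0079, -1.4514, 0.6363] → [-0.4638, -0.2823, 0.3885, -0.0000, -0.8090, -0.5878]
J5: z=[-0.6947, -0.4228, 0.5820] o=[0.3891, -1.7810, 0.8519] → [-0.1414, 0.1916, -0.0296, -0.6947, -0.4228, 0.5820]
V = J·q̇ = [1.1604, -0.3969, -0.0774, 1.1451, -0.0981, 0.0632]

1.1604 -0.3969 -0.0774 1.1451 -0.0981 0.0632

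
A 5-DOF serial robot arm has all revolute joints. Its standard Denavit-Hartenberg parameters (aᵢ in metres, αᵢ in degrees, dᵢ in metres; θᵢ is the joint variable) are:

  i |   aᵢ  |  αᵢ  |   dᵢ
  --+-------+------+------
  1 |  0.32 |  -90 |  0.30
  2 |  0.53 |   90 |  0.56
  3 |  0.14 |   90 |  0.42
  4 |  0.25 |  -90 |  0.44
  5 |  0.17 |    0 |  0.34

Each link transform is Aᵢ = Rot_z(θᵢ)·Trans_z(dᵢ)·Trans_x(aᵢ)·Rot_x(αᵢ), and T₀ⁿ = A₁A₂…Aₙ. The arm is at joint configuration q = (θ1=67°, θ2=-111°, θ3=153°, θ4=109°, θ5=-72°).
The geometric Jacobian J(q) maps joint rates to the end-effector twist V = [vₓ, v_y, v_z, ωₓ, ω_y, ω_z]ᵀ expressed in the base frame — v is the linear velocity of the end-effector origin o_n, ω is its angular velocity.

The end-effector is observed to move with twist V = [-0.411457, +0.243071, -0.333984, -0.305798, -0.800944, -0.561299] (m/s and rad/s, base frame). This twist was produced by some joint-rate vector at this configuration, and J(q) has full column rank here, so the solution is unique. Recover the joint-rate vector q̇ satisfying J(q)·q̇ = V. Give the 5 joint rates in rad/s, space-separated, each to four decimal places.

o_n = [-1.1315, -0.1857, 1.0693]
J₁: ẑ×o_n = [0.1857, -1.1315, 0.0000], ω = ẑ
J2: z=[-0.9205, 0.3907, 0.0000] o=[0.1250, 0.2946, 0.3000] → [0.3006, 0.7082, 0.9330, -0.9205, 0.3907, 0.0000]
J3: z=[-0.3648, -0.8594, -0.3584] o=[-0.4647, 0.3385, 0.7948] → [-0.4238, 0.3391, -0.3818, -0.3648, -0.8594, -0.3584]
J4: z=[-0.8837, 0.1984, 0.4238] o=[-0.6589, 0.0436, 0.5278] → [0.2046, 0.2783, 0.2964, -0.8837, 0.1984, 0.4238]
J5: z=[0.3959, -0.1659, 0.9032] o=[-1.1101, -0.1106, 0.6973] → [0.0061, -0.1666, -0.0333, 0.3959, -0.1659, 0.9032]
q̇ = J⁺·V = [0.1140, 0.1180, 0.9660, -0.2800, -0.2330]

0.1140 0.1180 0.9660 -0.2800 -0.2330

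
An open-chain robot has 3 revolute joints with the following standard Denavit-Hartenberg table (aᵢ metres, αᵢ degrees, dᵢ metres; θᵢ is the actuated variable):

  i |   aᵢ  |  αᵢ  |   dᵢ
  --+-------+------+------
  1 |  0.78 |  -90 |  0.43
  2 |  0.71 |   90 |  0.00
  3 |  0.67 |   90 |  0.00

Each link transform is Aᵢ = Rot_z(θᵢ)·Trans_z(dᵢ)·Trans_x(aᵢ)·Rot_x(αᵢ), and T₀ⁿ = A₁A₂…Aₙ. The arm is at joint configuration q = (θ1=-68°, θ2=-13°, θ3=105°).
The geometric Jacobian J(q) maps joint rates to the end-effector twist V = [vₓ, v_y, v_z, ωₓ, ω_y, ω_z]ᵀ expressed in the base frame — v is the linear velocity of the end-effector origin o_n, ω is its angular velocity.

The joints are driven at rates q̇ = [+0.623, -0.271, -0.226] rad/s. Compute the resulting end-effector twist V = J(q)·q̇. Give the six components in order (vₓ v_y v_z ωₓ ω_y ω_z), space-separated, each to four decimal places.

0.6790 0.5908 0.1746 -0.2322 -0.1487 0.4028

o_n = [1.0881, -0.9655, 0.5507]
J₁: ẑ×o_n = [0.9655, 1.0881, -0.0000], ω = ẑ
J2: z=[0.9272, 0.3746, 0.0000] o=[0.2922, -0.7232, 0.4300] → [0.0452, -0.1119, -0.5228, 0.9272, 0.3746, 0.0000]
J3: z=[-0.0843, 0.2086, 0.9744] o=[0.5513, -1.3646, 0.5897] → [-0.3970, 0.5197, -0.1456, -0.0843, 0.2086, 0.9744]
V = J·q̇ = [0.6790, 0.5908, 0.1746, -0.2322, -0.1487, 0.4028]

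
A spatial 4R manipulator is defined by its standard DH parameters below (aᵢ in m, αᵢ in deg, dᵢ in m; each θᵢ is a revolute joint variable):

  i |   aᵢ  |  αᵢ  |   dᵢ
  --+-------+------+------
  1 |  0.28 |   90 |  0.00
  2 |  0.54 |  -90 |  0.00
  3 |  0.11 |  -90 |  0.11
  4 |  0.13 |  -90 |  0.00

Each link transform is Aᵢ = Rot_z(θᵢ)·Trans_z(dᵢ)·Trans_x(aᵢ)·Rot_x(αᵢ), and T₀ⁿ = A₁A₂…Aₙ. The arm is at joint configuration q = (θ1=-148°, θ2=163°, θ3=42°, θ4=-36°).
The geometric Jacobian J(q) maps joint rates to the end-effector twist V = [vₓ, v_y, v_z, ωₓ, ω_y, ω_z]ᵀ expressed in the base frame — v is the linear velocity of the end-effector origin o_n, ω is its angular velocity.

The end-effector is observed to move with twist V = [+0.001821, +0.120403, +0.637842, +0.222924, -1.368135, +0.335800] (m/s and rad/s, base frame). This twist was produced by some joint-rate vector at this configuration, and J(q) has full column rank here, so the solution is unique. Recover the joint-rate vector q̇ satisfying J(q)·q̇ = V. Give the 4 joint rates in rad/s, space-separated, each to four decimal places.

o_n = [0.4527, 0.1131, 0.0264]
J₁: ẑ×o_n = [-0.1131, 0.4527, 0.0000], ω = ẑ
J2: z=[-0.5299, 0.8480, 0.0000] o=[-0.2375, -0.1484, 0.0000] → [0.0224, 0.0140, -0.7238, -0.5299, 0.8480, 0.0000]
J3: z=[0.2479, 0.1549, -0.9563] o=[0.2005, 0.1253, 0.1579] → [-0.0320, -0.2086, -0.0421, 0.2479, 0.1549, -0.9563]
J4: z=[-0.1489, -0.9693, -0.1956] o=[0.3331, 0.1213, 0.0766] → [0.0471, -0.0309, 0.1172, -0.1489, -0.9693, -0.1956]
q̇ = J⁺·V = [0.2100, -0.7500, -0.2770, 0.7110]

0.2100 -0.7500 -0.2770 0.7110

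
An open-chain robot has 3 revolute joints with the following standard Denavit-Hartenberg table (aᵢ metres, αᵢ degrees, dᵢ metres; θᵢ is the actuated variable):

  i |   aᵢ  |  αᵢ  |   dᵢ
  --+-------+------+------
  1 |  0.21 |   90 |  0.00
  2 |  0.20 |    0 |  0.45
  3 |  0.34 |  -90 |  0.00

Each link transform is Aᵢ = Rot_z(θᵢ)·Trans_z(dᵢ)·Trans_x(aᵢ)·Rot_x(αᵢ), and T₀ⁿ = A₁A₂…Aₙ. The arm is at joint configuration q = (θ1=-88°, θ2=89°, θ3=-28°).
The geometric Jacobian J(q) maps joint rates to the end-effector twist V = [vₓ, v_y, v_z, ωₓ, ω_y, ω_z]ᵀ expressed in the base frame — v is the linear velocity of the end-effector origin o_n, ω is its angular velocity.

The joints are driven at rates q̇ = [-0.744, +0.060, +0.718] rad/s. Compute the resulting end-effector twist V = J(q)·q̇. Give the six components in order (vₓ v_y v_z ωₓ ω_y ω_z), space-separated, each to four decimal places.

-0.3015 0.5680 0.1285 -0.7775 -0.0272 -0.7440

o_n = [-0.4365, -0.3938, 0.4973]
J₁: ẑ×o_n = [0.3938, -0.4365, 0.0000], ω = ẑ
J2: z=[-0.9994, -0.0349, 0.0000] o=[0.0073, -0.2099, 0.0000] → [-0.0174, 0.4970, 0.1683, -0.9994, -0.0349, 0.0000]
J3: z=[-0.9994, -0.0349, 0.0000] o=[-0.4423, -0.2291, 0.2000] → [-0.0104, 0.2972, 0.1648, -0.9994, -0.0349, 0.0000]
V = J·q̇ = [-0.3015, 0.5680, 0.1285, -0.7775, -0.0272, -0.7440]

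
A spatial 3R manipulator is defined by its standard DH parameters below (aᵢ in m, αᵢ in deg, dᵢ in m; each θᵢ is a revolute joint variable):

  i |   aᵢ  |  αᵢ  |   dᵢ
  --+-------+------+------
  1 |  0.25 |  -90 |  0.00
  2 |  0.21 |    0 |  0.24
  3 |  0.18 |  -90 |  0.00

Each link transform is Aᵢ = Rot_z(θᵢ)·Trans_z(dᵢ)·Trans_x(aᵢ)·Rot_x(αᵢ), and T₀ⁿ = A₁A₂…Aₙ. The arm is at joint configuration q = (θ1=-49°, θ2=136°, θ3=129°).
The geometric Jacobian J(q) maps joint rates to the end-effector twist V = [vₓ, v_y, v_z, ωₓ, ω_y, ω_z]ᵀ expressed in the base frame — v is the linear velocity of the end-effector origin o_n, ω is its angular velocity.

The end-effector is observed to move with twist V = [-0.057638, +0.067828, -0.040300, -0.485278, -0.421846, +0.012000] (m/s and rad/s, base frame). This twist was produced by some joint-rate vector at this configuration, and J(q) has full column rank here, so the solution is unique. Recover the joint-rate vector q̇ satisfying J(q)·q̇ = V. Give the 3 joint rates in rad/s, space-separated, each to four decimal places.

o_n = [0.2357, 0.0946, 0.0334]
J₁: ẑ×o_n = [-0.0946, 0.2357, 0.0000], ω = ẑ
J2: z=[0.7547, 0.6561, 0.0000] o=[0.1640, -0.1887, 0.0000] → [0.0219, -0.0252, 0.1667, 0.7547, 0.6561, 0.0000]
J3: z=[0.7547, 0.6561, 0.0000] o=[0.2460, 0.0828, -0.1459] → [0.1176, -0.1353, 0.0157, 0.7547, 0.6561, 0.0000]
q̇ = J⁺·V = [0.0120, -0.2000, -0.4430]

0.0120 -0.2000 -0.4430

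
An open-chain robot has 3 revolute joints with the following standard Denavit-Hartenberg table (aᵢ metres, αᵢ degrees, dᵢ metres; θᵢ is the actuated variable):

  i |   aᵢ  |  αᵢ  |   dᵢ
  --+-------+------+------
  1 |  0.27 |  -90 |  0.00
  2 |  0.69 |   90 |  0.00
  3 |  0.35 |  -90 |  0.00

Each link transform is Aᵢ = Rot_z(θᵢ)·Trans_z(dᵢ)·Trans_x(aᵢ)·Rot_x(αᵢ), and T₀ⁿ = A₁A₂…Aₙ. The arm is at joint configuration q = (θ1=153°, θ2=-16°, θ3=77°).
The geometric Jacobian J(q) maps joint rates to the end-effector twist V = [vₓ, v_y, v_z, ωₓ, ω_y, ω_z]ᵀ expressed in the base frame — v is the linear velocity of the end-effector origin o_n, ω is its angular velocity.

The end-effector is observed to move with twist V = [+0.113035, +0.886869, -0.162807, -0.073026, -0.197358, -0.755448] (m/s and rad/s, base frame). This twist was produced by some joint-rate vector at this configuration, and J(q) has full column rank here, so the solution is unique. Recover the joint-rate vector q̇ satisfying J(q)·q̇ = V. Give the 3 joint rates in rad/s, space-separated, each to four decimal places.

o_n = [-1.0538, 0.1542, 0.2119]
J₁: ẑ×o_n = [-0.1542, -1.0538, 0.0000], ω = ẑ
J2: z=[-0.4540, -0.8910, 0.0000] o=[-0.2406, 0.1226, 0.0000] → [-0.1888, 0.0962, -0.7390, -0.4540, -0.8910, 0.0000]
J3: z=[0.2456, -0.1251, 0.9613] o=[-0.8316, 0.4237, 0.1902] → [0.2563, -0.2190, -0.0940, 0.2456, -0.1251, 0.9613]
q̇ = J⁺·V = [-0.8410, 0.2090, 0.0890]

-0.8410 0.2090 0.0890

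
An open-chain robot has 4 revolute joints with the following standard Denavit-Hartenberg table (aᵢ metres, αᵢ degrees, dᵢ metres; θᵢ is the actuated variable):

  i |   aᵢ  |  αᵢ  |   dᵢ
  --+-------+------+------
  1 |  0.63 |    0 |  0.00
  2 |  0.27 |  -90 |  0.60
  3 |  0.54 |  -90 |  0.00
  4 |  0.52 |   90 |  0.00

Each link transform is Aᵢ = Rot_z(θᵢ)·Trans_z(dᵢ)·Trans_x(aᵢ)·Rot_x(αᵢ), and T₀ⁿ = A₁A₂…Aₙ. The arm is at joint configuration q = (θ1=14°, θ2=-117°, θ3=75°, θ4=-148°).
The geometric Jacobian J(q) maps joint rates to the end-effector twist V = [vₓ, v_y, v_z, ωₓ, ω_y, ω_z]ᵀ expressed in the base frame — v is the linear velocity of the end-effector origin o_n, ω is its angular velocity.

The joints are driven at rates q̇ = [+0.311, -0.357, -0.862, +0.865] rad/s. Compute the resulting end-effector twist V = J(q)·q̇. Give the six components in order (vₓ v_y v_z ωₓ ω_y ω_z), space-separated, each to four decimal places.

0.2758 -0.0454 -0.2081 -0.6520 1.0080 -0.2699

o_n = [0.8133, -0.1976, 0.5044]
J₁: ẑ×o_n = [0.1976, 0.8133, -0.0000], ω = ẑ
J2: z=[0.0000, 0.0000, 1.0000] o=[0.6113, 0.1524, 0.0000] → [0.3500, 0.2020, -0.0000, 0.0000, 0.0000, 1.0000]
J3: z=[0.9744, -0.2250, 0.0000] o=[0.5505, -0.1107, 0.6000] → [0.0215, 0.0932, -0.0256, 0.9744, -0.2250, 0.0000]
J4: z=[0.2173, 0.9412, -0.2588] o=[0.5191, -0.2468, 0.0784] → [0.4136, -0.1687, -0.2662, 0.2173, 0.9412, -0.2588]
V = J·q̇ = [0.2758, -0.0454, -0.2081, -0.6520, 1.0080, -0.2699]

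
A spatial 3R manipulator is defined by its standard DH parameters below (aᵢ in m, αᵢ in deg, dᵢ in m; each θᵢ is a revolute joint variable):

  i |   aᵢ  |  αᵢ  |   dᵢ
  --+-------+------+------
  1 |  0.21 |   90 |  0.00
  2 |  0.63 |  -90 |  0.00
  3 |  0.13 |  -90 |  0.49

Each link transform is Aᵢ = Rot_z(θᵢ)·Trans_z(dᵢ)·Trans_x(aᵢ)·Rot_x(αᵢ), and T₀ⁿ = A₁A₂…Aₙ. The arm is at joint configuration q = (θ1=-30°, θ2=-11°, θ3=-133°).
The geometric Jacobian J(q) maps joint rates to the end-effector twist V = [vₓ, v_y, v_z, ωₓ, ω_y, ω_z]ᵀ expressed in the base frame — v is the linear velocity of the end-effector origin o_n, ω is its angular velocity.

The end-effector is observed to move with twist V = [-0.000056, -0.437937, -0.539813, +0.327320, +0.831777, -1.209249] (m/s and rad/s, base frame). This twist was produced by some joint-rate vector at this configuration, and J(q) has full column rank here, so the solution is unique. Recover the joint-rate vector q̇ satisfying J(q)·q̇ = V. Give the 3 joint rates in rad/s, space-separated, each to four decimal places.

o_n = [0.6755, -0.4998, 0.3777]
J₁: ẑ×o_n = [0.4998, 0.6755, -0.0000], ω = ẑ
J2: z=[-0.5000, -0.8660, 0.0000] o=[0.1819, -0.1050, 0.0000] → [-0.3271, 0.1889, 0.6249, -0.5000, -0.8660, 0.0000]
J3: z=[0.1652, -0.0954, 0.9816] o=[0.7174, -0.4142, -0.1202] → [0.0365, -0.1234, -0.0181, 0.1652, -0.0954, 0.9816]
q̇ = J⁺·V = [-0.5280, -0.8840, -0.6940]

-0.5280 -0.8840 -0.6940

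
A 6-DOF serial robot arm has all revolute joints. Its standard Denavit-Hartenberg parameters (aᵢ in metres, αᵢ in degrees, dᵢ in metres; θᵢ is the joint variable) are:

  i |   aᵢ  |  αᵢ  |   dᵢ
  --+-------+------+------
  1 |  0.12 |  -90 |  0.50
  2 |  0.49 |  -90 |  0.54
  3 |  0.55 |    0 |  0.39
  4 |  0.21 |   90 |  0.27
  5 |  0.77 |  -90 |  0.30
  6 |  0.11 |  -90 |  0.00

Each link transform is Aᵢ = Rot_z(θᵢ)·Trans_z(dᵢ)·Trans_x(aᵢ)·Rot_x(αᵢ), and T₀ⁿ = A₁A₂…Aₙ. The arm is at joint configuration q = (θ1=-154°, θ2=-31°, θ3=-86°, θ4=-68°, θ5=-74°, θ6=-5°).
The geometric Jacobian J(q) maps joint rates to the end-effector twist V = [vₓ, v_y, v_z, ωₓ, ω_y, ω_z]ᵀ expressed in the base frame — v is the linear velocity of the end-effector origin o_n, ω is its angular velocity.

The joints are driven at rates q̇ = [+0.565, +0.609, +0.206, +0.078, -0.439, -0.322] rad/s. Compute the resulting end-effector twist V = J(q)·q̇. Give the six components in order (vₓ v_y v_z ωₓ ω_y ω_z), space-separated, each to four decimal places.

o_n = [0.4310, -0.9121, 0.6518]
J₁: ẑ×o_n = [0.9121, 0.4310, -0.0000], ω = ẑ
J2: z=[0.4384, -0.8988, 0.0000] o=[-0.1079, -0.0526, 0.5000] → [-0.1364, -0.0665, 0.1075, 0.4384, -0.8988, 0.0000]
J3: z=[-0.4629, -0.2258, -0.8572] o=[-0.2486, -0.7221, 0.7524] → [-0.1402, -0.6291, 0.2414, -0.4629, -0.2258, -0.8572]
J4: z=[-0.4629, -0.2258, -0.8572] o=[-0.2182, -1.3177, 0.4378] → [0.2993, -0.4574, -0.0412, -0.4629, -0.2258, -0.8572]
J5: z=[-0.0563, 0.9726, -0.2258] o=[-0.1574, -1.3905, 0.1092] → [0.6357, -0.1023, -0.5992, -0.0563, 0.9726, -0.2258]
J6: z=[0.7228, -0.1163, -0.6812] o=[0.3561, -0.9435, 0.5777] → [0.0128, -0.1046, 0.0314, 0.7228, -0.1163, -0.6812]
V = J·q̇ = [0.1435, 0.1163, 0.3650, -0.0725, -1.0010, 0.6400]

0.1435 0.1163 0.3650 -0.0725 -1.0010 0.6400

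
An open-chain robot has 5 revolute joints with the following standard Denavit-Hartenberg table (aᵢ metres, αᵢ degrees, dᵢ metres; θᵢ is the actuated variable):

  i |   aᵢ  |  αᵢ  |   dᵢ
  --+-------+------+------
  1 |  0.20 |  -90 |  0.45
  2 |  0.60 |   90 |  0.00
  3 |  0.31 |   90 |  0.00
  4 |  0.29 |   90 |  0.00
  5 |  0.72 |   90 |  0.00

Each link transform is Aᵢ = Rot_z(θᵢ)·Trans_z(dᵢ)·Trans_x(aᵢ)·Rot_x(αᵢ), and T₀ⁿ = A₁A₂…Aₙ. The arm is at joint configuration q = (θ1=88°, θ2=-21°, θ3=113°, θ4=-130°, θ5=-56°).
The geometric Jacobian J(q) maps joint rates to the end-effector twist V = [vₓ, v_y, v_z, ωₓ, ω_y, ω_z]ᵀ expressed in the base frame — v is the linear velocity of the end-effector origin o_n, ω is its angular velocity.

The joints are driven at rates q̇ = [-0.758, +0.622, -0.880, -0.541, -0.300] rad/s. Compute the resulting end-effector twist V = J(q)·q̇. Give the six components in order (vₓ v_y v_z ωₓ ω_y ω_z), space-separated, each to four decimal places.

o_n = [0.3745, 0.4739, -0.0083]
J₁: ẑ×o_n = [-0.4739, 0.3745, 0.0000], ω = ẑ
J2: z=[-0.9994, 0.0349, 0.0000] o=[0.0070, 0.1999, 0.4500] → [-0.0160, -0.4580, -0.2866, -0.9994, 0.0349, 0.0000]
J3: z=[-0.0125, -0.3581, 0.9336] o=[0.0265, 0.7597, 0.6650] → [0.5080, 0.3164, 0.1282, -0.0125, -0.3581, 0.9336]
J4: z=[-0.3605, 0.8725, 0.3299] o=[-0.2626, 0.6566, 0.6216] → [-0.4893, -0.0169, -0.4899, -0.3605, 0.8725, 0.3299]
J5: z=[0.7064, 0.0244, 0.7074] o=[-0.0860, 0.7982, 0.4403] → [0.2184, 0.6426, -0.2403, 0.7064, 0.0244, 0.7074]
V = J·q̇ = [0.1014, -1.0308, 0.0461, -0.6275, -0.1425, -1.9702]

0.1014 -1.0308 0.0461 -0.6275 -0.1425 -1.9702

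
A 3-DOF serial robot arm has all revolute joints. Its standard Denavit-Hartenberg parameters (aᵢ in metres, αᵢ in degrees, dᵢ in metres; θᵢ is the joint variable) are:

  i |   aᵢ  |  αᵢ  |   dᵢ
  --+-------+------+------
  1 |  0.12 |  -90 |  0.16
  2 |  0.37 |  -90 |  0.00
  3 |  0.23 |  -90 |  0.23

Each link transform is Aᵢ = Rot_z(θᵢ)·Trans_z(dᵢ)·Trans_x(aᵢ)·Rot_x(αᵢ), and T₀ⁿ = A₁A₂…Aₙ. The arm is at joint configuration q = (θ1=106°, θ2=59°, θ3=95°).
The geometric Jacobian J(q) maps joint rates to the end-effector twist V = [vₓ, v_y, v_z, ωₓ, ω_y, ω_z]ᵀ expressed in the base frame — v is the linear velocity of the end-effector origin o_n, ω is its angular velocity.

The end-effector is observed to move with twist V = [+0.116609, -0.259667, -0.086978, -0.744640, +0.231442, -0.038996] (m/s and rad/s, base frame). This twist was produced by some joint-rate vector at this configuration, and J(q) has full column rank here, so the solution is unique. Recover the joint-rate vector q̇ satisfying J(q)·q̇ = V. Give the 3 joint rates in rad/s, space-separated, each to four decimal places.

-0.2960 0.6520 -0.4990

o_n = [0.1918, 0.1623, -0.2584]
J₁: ẑ×o_n = [-0.1623, 0.1918, 0.0000], ω = ẑ
J2: z=[-0.9613, -0.2756, 0.0000] o=[-0.0331, 0.1154, 0.1600] → [0.1153, -0.4022, 0.0169, -0.9613, -0.2756, 0.0000]
J3: z=[0.2363, -0.8240, -0.5150] o=[-0.0856, 0.2985, -0.1572] → [0.0133, -0.1190, 0.1964, 0.2363, -0.8240, -0.5150]
q̇ = J⁺·V = [-0.2960, 0.6520, -0.4990]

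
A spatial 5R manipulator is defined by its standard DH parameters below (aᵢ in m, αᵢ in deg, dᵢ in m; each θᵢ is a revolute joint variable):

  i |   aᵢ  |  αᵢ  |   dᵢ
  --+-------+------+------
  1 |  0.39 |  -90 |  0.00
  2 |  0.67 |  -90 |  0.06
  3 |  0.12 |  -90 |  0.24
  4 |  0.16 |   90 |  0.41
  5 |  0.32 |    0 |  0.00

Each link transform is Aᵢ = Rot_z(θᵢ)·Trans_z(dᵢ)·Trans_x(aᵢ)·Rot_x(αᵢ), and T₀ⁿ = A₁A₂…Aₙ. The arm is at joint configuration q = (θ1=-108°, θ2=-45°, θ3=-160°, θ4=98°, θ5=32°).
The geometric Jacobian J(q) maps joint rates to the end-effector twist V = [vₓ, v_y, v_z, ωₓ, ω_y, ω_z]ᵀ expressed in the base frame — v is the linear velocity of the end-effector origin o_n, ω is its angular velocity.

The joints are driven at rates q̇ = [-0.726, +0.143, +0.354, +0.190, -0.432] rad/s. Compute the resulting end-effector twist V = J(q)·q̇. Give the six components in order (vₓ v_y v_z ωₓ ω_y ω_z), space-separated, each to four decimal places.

o_n = [0.3375, -0.9842, 0.7064]
J₁: ẑ×o_n = [0.9842, 0.3375, -0.0000], ω = ẑ
J2: z=[0.9511, -0.3090, 0.0000] o=[-0.1205, -0.3709, 0.0000] → [-0.2183, -0.6719, -0.4417, 0.9511, -0.3090, 0.0000]
J3: z=[-0.2185, -0.6725, -0.7071] o=[-0.2099, -0.8400, 0.4738] → [-0.2584, -0.3362, 0.3996, -0.2185, -0.6725, -0.7071]
J4: z=[0.8190, -0.5204, 0.2418] o=[-0.1986, -0.9383, 0.2243] → [-0.2398, -0.2652, 0.2414, 0.8190, -0.5204, 0.2418]
J5: z=[0.5559, 0.6147, -0.5596] o=[0.1600, -1.0568, 0.4503] → [0.1981, -0.2417, -0.0688, 0.5559, 0.6147, -0.5596]
V = J·q̇ = [-0.9684, -0.4061, 0.1539, -0.0259, -0.6467, -0.6886]

-0.9684 -0.4061 0.1539 -0.0259 -0.6467 -0.6886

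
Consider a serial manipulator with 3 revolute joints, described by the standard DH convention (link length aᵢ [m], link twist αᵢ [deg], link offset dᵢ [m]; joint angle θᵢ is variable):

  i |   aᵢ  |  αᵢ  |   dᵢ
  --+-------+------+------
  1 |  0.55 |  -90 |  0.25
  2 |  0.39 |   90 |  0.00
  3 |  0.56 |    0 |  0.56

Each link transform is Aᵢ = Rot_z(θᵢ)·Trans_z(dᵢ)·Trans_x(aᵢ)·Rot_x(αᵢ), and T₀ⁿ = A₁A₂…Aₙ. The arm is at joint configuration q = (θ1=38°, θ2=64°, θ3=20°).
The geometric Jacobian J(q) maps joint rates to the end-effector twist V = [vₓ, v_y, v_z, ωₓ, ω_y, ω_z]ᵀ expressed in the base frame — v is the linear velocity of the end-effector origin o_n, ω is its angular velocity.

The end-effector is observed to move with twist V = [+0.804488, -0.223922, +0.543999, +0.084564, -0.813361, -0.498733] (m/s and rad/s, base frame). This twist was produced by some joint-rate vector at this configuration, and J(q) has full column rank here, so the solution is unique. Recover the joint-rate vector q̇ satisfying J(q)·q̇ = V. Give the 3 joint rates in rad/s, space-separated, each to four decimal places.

-0.2870 -0.6930 -0.4830

o_n = [1.0286, 1.0467, -0.3280]
J₁: ẑ×o_n = [-1.0467, 1.0286, 0.0000], ω = ẑ
J2: z=[-0.6157, 0.7880, 0.0000] o=[0.4334, 0.3386, 0.2500] → [-0.4555, -0.3559, -0.9050, -0.6157, 0.7880, 0.0000]
J3: z=[0.7083, 0.5534, 0.4384] o=[0.5681, 0.4439, -0.1005] → [-0.3901, 0.3630, 0.1721, 0.7083, 0.5534, 0.4384]
q̇ = J⁺·V = [-0.2870, -0.6930, -0.4830]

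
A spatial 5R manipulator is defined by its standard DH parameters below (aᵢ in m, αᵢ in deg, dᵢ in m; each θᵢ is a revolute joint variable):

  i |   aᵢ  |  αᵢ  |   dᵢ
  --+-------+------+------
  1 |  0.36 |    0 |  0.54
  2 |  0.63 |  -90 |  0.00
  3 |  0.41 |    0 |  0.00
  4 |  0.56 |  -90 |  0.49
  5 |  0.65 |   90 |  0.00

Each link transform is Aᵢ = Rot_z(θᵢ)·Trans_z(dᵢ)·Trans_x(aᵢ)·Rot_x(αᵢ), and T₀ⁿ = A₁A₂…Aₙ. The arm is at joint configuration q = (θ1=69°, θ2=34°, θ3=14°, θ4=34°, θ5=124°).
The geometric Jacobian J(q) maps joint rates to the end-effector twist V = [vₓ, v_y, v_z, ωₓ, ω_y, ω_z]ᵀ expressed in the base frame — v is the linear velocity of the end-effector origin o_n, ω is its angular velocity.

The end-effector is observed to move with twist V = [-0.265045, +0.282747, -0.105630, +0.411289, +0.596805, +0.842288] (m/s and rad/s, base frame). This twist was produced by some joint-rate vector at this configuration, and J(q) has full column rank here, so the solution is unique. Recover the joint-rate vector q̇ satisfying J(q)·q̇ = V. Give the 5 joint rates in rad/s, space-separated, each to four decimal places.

-0.1080 0.5100 -0.2200 -0.3150 -0.6580

o_n = [-0.0842, 1.4767, 0.2948]
J₁: ẑ×o_n = [-1.4767, -0.0842, 0.0000], ω = ẑ
J2: z=[0.0000, 0.0000, 1.0000] o=[0.1290, 0.3361, 0.5400] → [-1.1406, -0.2132, 0.0000, 0.0000, 0.0000, 1.0000]
J3: z=[-0.9744, -0.2250, 0.0000] o=[-0.0127, 0.9499, 0.5400] → [0.0552, -0.2389, -0.5293, -0.9744, -0.2250, 0.0000]
J4: z=[-0.9744, -0.2250, 0.0000] o=[-0.1022, 1.3376, 0.4408] → [0.0329, -0.1423, -0.1315, -0.9744, -0.2250, 0.0000]
J5: z=[0.1672, -0.7241, -0.6691] o=[-0.6639, 1.5925, 0.0247] → [-0.2730, -0.4331, 0.4005, 0.1672, -0.7241, -0.6691]
q̇ = J⁺·V = [-0.1080, 0.5100, -0.2200, -0.3150, -0.6580]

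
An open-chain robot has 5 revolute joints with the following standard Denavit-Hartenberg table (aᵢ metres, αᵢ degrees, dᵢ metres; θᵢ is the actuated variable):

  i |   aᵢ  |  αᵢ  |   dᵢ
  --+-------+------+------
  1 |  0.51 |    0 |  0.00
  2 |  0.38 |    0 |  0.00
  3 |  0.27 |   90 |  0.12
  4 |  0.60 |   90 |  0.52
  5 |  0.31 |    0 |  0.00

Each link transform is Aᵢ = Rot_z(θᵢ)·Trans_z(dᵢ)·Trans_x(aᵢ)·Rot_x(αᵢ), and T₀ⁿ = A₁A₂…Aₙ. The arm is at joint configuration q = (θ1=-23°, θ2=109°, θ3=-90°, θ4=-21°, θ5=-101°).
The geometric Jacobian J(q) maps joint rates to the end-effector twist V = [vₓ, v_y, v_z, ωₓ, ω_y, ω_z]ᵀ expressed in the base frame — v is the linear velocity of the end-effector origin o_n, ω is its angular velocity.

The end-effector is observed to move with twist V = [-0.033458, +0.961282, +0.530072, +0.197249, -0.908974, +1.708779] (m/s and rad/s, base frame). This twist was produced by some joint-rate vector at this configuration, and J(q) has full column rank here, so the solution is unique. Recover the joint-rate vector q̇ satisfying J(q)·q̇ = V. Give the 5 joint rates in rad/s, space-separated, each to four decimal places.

0.4160 0.5280 0.0870 0.8930 -0.7260

o_n = [1.2540, -0.0894, -0.0738]
J₁: ẑ×o_n = [0.0894, 1.2540, -0.0000], ω = ẑ
J2: z=[0.0000, 0.0000, 1.0000] o=[0.4695, -0.1993, 0.0000] → [-0.1098, 0.7845, 0.0000, 0.0000, 0.0000, 1.0000]
J3: z=[0.0000, 0.0000, 1.0000] o=[0.4960, 0.1798, 0.0000] → [0.2692, 0.7580, -0.0000, 0.0000, 0.0000, 1.0000]
J4: z=[-0.0698, -0.9976, 0.0000] o=[0.7653, 0.1610, 0.1200] → [0.1934, -0.0135, 0.5049, -0.0698, -0.9976, 0.0000]
J5: z=[-0.3575, 0.0250, -0.9336] o=[1.2878, -0.3968, -0.0950] → [0.2875, 0.0392, -0.1091, -0.3575, 0.0250, -0.9336]
q̇ = J⁺·V = [0.4160, 0.5280, 0.0870, 0.8930, -0.7260]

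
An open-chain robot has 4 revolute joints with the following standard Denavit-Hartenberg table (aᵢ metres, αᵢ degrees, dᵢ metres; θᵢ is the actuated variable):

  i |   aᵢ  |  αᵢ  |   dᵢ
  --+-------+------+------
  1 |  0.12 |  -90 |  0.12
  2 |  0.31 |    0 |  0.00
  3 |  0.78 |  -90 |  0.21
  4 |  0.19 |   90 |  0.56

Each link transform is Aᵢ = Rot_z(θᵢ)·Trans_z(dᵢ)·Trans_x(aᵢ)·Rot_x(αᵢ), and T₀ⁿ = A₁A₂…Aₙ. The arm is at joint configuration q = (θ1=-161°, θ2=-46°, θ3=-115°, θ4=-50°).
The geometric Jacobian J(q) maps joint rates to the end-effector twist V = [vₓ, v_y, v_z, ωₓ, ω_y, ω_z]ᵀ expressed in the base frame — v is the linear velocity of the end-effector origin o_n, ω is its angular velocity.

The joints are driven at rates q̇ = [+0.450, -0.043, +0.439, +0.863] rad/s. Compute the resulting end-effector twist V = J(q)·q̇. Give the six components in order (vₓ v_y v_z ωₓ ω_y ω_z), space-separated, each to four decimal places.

o_n = [0.4328, -0.2270, 1.1662]
J₁: ẑ×o_n = [0.2270, 0.4328, -0.0000], ω = ẑ
J2: z=[0.3256, -0.9455, 0.0000] o=[-0.1135, -0.0391, 0.1200] → [-0.9892, -0.3406, 0.4553, 0.3256, -0.9455, 0.0000]
J3: z=[0.3256, -0.9455, 0.0000] o=[-0.3171, -0.1092, 0.3430] → [-0.7783, -0.2680, 0.6707, 0.3256, -0.9455, 0.0000]
J4: z=[-0.3078, -0.1060, 0.9455] o=[0.4486, -0.0676, 0.5969] → [0.0904, 0.1603, 0.0474, -0.3078, -0.1060, 0.9455]
V = J·q̇ = [-0.1190, 0.2301, 0.3157, -0.1367, -0.4659, 1.2660]

-0.1190 0.2301 0.3157 -0.1367 -0.4659 1.2660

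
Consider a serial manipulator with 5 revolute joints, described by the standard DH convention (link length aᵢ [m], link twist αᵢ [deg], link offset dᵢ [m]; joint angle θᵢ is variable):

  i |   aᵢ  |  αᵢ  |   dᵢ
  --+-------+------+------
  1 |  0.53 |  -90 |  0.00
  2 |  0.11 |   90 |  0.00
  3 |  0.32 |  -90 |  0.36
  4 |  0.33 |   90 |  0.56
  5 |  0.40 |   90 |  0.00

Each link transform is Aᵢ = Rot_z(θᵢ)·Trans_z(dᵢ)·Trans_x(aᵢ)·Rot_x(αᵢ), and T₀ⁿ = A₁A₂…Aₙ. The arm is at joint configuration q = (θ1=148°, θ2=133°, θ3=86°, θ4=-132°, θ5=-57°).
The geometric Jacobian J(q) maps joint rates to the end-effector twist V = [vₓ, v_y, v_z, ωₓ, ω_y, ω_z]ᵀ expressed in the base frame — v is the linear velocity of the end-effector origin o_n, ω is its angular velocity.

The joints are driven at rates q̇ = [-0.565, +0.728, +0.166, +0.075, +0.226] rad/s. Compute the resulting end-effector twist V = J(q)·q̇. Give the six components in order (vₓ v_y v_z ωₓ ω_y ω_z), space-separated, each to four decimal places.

0.5860 0.4782 -0.4906 -0.3590 -0.4427 -0.5118

o_n = [-0.9767, 0.6467, -0.4374]
J₁: ẑ×o_n = [-0.6467, -0.9767, 0.0000], ω = ẑ
J2: z=[-0.5299, -0.8480, 0.0000] o=[-0.4495, 0.2809, 0.0000] → [0.3710, -0.2318, -0.6410, -0.5299, -0.8480, 0.0000]
J3: z=[-0.6202, 0.3876, -0.6820] o=[-0.3858, 0.2411, -0.0804] → [0.1382, 0.1816, -0.0225, -0.6202, 0.3876, -0.6820]
J4: z=[-0.6139, 0.3014, 0.7296] o=[-0.7654, 0.1018, -0.3423] → [-0.4262, -0.2126, -0.2708, -0.6139, 0.3014, 0.7296]
J5: z=[0.7779, 0.3881, 0.4943] o=[-1.1535, 0.5580, -0.0897] → [-0.1788, 0.3578, 0.0004, 0.7779, 0.3881, 0.4943]
V = J·q̇ = [0.5860, 0.4782, -0.4906, -0.3590, -0.4427, -0.5118]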